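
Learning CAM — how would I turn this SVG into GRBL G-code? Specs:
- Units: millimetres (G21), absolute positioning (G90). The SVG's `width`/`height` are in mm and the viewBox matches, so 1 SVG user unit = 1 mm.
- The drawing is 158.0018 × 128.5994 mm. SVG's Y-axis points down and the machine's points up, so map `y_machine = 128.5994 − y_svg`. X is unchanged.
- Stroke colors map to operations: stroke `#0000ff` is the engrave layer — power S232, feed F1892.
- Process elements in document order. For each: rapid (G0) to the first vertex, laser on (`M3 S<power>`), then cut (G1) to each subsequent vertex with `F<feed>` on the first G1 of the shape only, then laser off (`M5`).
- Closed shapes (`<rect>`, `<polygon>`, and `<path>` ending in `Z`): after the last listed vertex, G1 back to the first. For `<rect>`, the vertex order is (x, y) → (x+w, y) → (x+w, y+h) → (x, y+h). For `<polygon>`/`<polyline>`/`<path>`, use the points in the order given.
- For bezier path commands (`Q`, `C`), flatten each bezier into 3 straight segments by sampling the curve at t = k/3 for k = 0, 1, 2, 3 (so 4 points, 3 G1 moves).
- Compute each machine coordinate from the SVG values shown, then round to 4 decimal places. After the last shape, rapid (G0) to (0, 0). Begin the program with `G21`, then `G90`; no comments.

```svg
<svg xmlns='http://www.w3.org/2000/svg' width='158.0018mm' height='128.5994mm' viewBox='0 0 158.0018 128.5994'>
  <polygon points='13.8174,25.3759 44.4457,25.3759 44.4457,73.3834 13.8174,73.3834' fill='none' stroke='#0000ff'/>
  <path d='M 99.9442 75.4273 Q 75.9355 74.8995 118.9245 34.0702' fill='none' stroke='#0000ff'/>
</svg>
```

G21
G90
G0 X13.8174 Y103.2235
M3 S232
G1 X44.4457 Y103.2235 F1892
G1 X44.4457 Y55.2160
G1 X13.8174 Y55.2160
G1 X13.8174 Y103.2235
M5
G0 X99.9442 Y53.1721
M3 S232
G1 X91.3826 Y58.0019 F1892
G1 X97.7094 Y71.7876
G1 X118.9245 Y94.5292
M5
G0 X0.0000 Y0.0000

viewBox `0 0 158.0018 128.5994` with mm width/height → 1 unit = 1 mm. Flip: y_m = 128.5994 − y_svg.

**Shape 1** — `<polygon>` rectangle, stroke `#0000ff` → engrave (S232, F1892). Machine vertices: (13.8174,103.2235) → (44.4457,103.2235) → (44.4457,55.2160) → (13.8174,55.2160) → (13.8174,103.2235). Closed: final G1 returns to the first vertex.

**Shape 2** — `<path>` quadratic bezier, stroke `#0000ff` → engrave (S232, F1892). Control points (SVG): P0=(99.9442,75.4273), P1=(75.9355,74.8995), P2=(118.9245,34.0702); sampled at t=k/3. Machine vertices: (99.9442,53.1721) → (91.3826,58.0019) → (97.7094,71.7876) → (118.9245,94.5292). Open path.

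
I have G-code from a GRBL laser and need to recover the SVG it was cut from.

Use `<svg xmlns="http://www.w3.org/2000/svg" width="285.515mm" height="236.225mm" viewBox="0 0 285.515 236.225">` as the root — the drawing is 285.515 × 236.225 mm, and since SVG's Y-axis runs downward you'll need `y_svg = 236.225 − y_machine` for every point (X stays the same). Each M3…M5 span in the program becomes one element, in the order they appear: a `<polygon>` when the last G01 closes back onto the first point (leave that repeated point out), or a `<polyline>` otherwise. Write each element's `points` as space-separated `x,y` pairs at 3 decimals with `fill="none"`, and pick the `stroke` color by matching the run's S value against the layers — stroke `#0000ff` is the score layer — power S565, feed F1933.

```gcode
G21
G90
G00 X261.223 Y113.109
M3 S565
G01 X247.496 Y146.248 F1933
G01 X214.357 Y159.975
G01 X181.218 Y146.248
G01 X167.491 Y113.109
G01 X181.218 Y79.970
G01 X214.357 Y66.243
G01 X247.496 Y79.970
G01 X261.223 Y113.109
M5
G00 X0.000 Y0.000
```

Each laser-on run becomes one SVG element. Flip Y back into SVG space with y_svg = 236.225 − y_machine. Every run uses S565, so all elements get stroke `#0000ff` (score).

Run 1: The run returns to its start, so emit a `<polygon>` with points (Y-flipped): 261.223,123.116 247.496,89.977 214.357,76.250 181.218,89.977 167.491,123.116 181.218,156.255 214.357,169.982 247.496,156.255.

<svg xmlns="http://www.w3.org/2000/svg" width="285.515mm" height="236.225mm" viewBox="0 0 285.515 236.225">
  <polygon points="261.223,123.116 247.496,89.977 214.357,76.250 181.218,89.977 167.491,123.116 181.218,156.255 214.357,169.982 247.496,156.255" fill="none" stroke="#0000ff"/>
</svg>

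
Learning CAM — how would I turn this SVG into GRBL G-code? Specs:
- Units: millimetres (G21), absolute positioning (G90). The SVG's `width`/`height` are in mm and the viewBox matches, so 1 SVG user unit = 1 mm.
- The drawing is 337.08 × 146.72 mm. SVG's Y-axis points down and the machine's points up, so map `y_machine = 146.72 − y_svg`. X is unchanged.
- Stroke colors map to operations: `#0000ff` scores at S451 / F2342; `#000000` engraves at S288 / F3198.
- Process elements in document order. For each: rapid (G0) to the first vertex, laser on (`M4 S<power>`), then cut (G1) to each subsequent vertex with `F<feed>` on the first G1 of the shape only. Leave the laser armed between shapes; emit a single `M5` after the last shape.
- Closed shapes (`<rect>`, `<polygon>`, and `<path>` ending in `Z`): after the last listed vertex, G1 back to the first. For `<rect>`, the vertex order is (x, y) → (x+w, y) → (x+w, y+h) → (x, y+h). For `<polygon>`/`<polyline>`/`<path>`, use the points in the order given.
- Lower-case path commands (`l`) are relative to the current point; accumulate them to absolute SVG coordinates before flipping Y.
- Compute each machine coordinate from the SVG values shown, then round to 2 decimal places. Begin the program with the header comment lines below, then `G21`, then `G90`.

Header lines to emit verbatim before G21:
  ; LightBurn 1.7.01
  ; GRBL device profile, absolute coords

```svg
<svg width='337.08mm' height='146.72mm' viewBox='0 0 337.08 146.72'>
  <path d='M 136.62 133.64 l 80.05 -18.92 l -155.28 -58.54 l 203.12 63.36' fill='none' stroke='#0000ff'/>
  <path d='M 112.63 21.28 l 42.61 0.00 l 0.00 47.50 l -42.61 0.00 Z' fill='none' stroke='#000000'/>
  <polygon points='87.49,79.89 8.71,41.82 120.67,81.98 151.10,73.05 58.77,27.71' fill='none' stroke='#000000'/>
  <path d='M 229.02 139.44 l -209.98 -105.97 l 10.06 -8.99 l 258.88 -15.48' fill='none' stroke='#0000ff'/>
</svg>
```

Since the viewBox matches the mm dimensions, user units are millimetres directly. The only transform is the Y-flip y_m = 146.72 − y_svg.

Shape 1 is a open polyline drawn with `<path>`. Its stroke #0000ff means score at S451, F2342. After flipping Y the toolpath is (136.62,13.08) → (216.67,32.00) → (61.39,90.54) → (264.51,27.18).

Shape 2 is a rectangle drawn with `<path>`. Its stroke #000000 means engrave at S288, F3198. After flipping Y the toolpath is (112.63,125.44) → (155.24,125.44) → (155.24,77.94) → (112.63,77.94) → (112.63,125.44), returning to the start.

Shape 3 is a closed polygon drawn with `<polygon>`. Its stroke #000000 means engrave at S288, F3198. After flipping Y the toolpath is (87.49,66.83) → (8.71,104.90) → (120.67,64.74) → (151.10,73.67) → (58.77,119.01) → (87.49,66.83), returning to the start.

Shape 4 is a open polyline drawn with `<path>`. Its stroke #0000ff means score at S451, F2342. After flipping Y the toolpath is (229.02,7.28) → (19.04,113.25) → (29.10,122.24) → (287.98,137.72).

; LightBurn 1.7.01
; GRBL device profile, absolute coords
G21
G90
G0 X136.62 Y13.08
M4 S451
G1 X216.67 Y32.00 F2342
G1 X61.39 Y90.54
G1 X264.51 Y27.18
G0 X112.63 Y125.44
M4 S288
G1 X155.24 Y125.44 F3198
G1 X155.24 Y77.94
G1 X112.63 Y77.94
G1 X112.63 Y125.44
G0 X87.49 Y66.83
M4 S288
G1 X8.71 Y104.90 F3198
G1 X120.67 Y64.74
G1 X151.10 Y73.67
G1 X58.77 Y119.01
G1 X87.49 Y66.83
G0 X229.02 Y7.28
M4 S451
G1 X19.04 Y113.25 F2342
G1 X29.10 Y122.24
G1 X287.98 Y137.72
M5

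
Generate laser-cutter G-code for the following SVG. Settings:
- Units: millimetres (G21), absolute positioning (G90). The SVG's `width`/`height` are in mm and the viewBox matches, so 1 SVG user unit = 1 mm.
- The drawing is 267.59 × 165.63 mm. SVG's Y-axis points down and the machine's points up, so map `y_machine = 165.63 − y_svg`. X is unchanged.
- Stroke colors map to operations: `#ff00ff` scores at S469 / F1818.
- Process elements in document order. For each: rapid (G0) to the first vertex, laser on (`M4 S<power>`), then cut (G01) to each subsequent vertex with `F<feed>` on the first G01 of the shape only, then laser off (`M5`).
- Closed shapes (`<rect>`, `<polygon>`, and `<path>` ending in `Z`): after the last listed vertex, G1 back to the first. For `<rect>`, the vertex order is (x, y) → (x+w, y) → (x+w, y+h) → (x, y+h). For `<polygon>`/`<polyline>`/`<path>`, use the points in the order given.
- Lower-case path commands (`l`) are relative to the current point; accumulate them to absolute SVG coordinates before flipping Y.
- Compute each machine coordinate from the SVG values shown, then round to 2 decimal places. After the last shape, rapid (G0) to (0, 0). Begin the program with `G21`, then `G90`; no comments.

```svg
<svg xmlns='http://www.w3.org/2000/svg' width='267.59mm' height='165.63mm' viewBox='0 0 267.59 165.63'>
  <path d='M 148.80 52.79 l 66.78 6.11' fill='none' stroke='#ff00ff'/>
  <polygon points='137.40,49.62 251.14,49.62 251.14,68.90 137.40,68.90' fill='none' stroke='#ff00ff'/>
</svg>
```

1 u = 1 mm; y_m = 165.63 − y.

[1] `<path>` line segment, #ff00ff→score S469 F1818: (148.80,112.84) → (215.58,106.73)

[2] `<polygon>` rectangle, #ff00ff→score S469 F1818: (137.40,116.01) → (251.14,116.01) → (251.14,96.73) → (137.40,96.73) → (137.40,116.01) (closed)

G21
G90
G0 X148.80 Y112.84
M4 S469
G01 X215.58 Y106.73 F1818
M5
G0 X137.40 Y116.01
M4 S469
G01 X251.14 Y116.01 F1818
G01 X251.14 Y96.73
G01 X137.40 Y96.73
G01 X137.40 Y116.01
M5
G0 X0.00 Y0.00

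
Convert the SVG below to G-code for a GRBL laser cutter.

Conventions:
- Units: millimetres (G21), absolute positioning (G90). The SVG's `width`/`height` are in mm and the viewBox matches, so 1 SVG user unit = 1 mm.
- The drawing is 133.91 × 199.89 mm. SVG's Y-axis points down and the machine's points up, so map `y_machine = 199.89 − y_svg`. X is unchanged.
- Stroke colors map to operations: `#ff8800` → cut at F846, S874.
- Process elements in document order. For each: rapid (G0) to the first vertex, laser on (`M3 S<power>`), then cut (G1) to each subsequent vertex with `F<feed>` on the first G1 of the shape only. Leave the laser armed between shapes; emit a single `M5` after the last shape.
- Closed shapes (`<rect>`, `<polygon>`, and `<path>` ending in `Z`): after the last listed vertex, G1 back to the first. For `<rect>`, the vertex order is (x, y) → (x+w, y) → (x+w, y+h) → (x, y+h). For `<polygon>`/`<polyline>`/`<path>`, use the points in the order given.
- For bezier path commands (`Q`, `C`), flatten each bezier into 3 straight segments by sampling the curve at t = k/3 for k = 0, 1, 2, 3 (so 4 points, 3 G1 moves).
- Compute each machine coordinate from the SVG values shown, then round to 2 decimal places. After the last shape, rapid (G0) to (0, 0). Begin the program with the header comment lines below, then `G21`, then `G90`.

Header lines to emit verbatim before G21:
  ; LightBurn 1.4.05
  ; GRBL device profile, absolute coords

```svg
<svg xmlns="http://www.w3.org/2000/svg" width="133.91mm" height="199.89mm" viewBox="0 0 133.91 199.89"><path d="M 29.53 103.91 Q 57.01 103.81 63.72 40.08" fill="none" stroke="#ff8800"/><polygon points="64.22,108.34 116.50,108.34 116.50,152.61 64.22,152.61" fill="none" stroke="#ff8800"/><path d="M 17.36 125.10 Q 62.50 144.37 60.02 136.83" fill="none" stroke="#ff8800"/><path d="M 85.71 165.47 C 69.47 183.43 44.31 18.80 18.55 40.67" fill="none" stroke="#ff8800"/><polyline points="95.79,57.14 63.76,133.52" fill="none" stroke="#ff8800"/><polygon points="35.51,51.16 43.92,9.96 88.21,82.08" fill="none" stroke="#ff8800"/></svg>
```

viewBox `0 0 133.91 199.89` with mm width/height → 1 unit = 1 mm. Flip: y_m = 199.89 − y_svg.

**Shape 1** — `<path>` quadratic bezier, stroke `#ff8800` → cut (S874, F846). Control points (SVG): P0=(29.53,103.91), P1=(57.01,103.81), P2=(63.72,40.08); sampled at t=k/3. Machine vertices: (29.53,95.98) → (45.54,103.12) → (56.94,124.39) → (63.72,159.81). Open path.

**Shape 2** — `<polygon>` rectangle, stroke `#ff8800` → cut (S874, F846). Machine vertices: (64.22,91.55) → (116.50,91.55) → (116.50,47.28) → (64.22,47.28) → (64.22,91.55). Closed: final G1 returns to the first vertex.

**Shape 3** — `<path>` quadratic bezier, stroke `#ff8800` → cut (S874, F846). Control points (SVG): P0=(17.36,125.10), P1=(62.50,144.37), P2=(60.02,136.83); sampled at t=k/3. Machine vertices: (17.36,74.79) → (42.16,64.92) → (56.38,61.01) → (60.02,63.06). Open path.

**Shape 4** — `<path>` cubic bezier, stroke `#ff8800` → cut (S874, F846). Control points (SVG): P0=(85.71,165.47), P1=(69.47,183.43), P2=(44.31,18.80), P3=(18.55,40.67); sampled at t=k/3. Machine vertices: (85.71,34.42) → (66.80,63.65) → (43.80,132.59) → (18.55,159.22). Open path.

**Shape 5** — `<polyline>` line segment, stroke `#ff8800` → cut (S874, F846). Machine vertices: (95.79,142.75) → (63.76,66.37). Open path.

**Shape 6** — `<polygon>` closed polygon, stroke `#ff8800` → cut (S874, F846). Machine vertices: (35.51,148.73) → (43.92,189.93) → (88.21,117.81) → (35.51,148.73). Closed: final G1 returns to the first vertex.

; LightBurn 1.4.05
; GRBL device profile, absolute coords
G21
G90
G0 X29.53 Y95.98
M3 S874
G1 X45.54 Y103.12 F846
G1 X56.94 Y124.39
G1 X63.72 Y159.81
G0 X64.22 Y91.55
M3 S874
G1 X116.50 Y91.55 F846
G1 X116.50 Y47.28
G1 X64.22 Y47.28
G1 X64.22 Y91.55
G0 X17.36 Y74.79
M3 S874
G1 X42.16 Y64.92 F846
G1 X56.38 Y61.01
G1 X60.02 Y63.06
G0 X85.71 Y34.42
M3 S874
G1 X66.80 Y63.65 F846
G1 X43.80 Y132.59
G1 X18.55 Y159.22
G0 X95.79 Y142.75
M3 S874
G1 X63.76 Y66.37 F846
G0 X35.51 Y148.73
M3 S874
G1 X43.92 Y189.93 F846
G1 X88.21 Y117.81
G1 X35.51 Y148.73
M5
G0 X0.00 Y0.00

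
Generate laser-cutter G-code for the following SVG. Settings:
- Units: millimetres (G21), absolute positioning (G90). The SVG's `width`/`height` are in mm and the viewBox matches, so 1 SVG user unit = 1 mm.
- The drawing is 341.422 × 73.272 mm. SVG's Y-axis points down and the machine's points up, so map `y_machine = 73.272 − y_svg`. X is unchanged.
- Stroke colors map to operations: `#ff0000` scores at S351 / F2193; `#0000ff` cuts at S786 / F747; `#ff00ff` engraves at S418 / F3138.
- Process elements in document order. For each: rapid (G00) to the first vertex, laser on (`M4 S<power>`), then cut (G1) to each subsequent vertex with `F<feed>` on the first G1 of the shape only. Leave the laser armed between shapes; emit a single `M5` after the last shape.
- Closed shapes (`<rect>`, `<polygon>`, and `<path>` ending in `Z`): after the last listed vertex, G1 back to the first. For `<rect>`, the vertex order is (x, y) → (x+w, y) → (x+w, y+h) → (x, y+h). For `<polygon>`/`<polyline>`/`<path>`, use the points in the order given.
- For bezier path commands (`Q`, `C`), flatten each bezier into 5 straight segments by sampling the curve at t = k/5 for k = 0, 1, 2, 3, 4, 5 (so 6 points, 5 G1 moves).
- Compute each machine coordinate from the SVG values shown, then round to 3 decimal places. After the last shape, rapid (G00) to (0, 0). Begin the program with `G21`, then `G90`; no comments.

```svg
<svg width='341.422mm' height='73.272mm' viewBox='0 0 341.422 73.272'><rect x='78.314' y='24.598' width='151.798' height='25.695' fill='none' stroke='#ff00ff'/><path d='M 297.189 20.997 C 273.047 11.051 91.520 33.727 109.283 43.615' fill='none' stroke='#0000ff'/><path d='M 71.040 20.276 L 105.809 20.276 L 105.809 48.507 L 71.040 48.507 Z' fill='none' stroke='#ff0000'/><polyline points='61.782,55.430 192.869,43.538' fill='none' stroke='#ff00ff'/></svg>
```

1 u = 1 mm; y_m = 73.272 − y.

[1] `<rect>` rectangle, #ff00ff→engrave S418 F3138: (78.314,48.674) → (230.112,48.674) → (230.112,22.979) → (78.314,22.979) → (78.314,48.674) (closed)

[2] `<path>` cubic bezier, #0000ff→cut S786 F747: (297.189,52.275) → (266.671,54.691) → (215.501,51.458) → (160.799,44.755) → (119.687,36.761) → (109.283,29.657)

[3] `<path>` rectangle, #ff0000→score S351 F2193: (71.040,52.996) → (105.809,52.996) → (105.809,24.765) → (71.040,24.765) → (71.040,52.996) (closed)

[4] `<polyline>` line segment, #ff00ff→engrave S418 F3138: (61.782,17.842) → (192.869,29.734)

G21
G90
G00 X78.314 Y48.674
M4 S418
G1 X230.112 Y48.674 F3138
G1 X230.112 Y22.979
G1 X78.314 Y22.979
G1 X78.314 Y48.674
G00 X297.189 Y52.275
M4 S786
G1 X266.671 Y54.691 F747
G1 X215.501 Y51.458
G1 X160.799 Y44.755
G1 X119.687 Y36.761
G1 X109.283 Y29.657
G00 X71.040 Y52.996
M4 S351
G1 X105.809 Y52.996 F2193
G1 X105.809 Y24.765
G1 X71.040 Y24.765
G1 X71.040 Y52.996
G00 X61.782 Y17.842
M4 S418
G1 X192.869 Y29.734 F3138
M5
G00 X0.000 Y0.000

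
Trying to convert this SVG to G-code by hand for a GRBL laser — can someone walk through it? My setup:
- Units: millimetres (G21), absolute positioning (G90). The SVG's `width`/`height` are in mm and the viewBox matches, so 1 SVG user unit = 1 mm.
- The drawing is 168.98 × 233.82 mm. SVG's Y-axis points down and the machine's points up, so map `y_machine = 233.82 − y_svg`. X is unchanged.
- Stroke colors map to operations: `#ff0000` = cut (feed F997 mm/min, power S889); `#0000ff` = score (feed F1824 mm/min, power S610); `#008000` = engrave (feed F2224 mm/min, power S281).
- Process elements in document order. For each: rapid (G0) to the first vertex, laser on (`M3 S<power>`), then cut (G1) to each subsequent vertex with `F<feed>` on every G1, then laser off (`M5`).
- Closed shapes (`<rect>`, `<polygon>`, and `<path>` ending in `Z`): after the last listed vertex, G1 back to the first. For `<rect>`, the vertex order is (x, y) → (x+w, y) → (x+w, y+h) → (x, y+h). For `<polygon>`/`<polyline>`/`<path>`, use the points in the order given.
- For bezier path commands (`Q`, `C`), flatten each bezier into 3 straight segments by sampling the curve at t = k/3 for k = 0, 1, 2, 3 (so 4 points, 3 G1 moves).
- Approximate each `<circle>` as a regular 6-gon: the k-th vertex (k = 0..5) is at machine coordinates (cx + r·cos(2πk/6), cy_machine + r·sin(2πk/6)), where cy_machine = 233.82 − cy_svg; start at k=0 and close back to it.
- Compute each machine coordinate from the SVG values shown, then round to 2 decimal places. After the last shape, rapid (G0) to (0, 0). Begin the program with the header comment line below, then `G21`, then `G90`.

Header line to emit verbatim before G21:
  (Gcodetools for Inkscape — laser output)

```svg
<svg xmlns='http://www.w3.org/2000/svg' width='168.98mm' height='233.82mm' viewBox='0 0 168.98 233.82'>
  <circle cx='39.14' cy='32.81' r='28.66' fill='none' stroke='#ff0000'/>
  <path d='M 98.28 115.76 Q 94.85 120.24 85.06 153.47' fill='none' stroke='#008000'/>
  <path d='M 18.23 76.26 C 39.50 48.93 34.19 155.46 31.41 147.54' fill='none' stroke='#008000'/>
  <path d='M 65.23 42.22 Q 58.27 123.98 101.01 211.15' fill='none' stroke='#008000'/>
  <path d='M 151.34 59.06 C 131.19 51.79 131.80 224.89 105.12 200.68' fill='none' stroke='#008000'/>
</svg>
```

(Gcodetools for Inkscape — laser output)
G21
G90
G0 X67.80 Y201.01
M3 S889
G1 X53.47 Y225.83 F997
G1 X24.81 Y225.83 F997
G1 X10.48 Y201.01 F997
G1 X24.81 Y176.19 F997
G1 X53.47 Y176.19 F997
G1 X67.80 Y201.01 F997
M5
G0 X98.28 Y118.06
M3 S281
G1 X95.29 Y111.88 F2224
G1 X90.88 Y99.31 F2224
G1 X85.06 Y80.35 F2224
M5
G0 X18.23 Y157.56
M3 S281
G1 X31.72 Y149.47 F2224
G1 X33.96 Y107.31 F2224
G1 X31.41 Y86.28 F2224
M5
G0 X65.23 Y191.60
M3 S281
G1 X66.11 Y136.49 F2224
G1 X78.04 Y80.18 F2224
G1 X101.01 Y22.67 F2224
M5
G0 X151.34 Y174.76
M3 S281
G1 X136.33 Y135.89 F2224
G1 X124.48 Y60.71 F2224
G1 X105.12 Y33.14 F2224
M5
G0 X0.00 Y0.00

Since the viewBox matches the mm dimensions, user units are millimetres directly. The only transform is the Y-flip y_m = 233.82 − y_svg.

Shape 1 is a circle drawn with `<circle>`. Its stroke #ff0000 means cut at S889, F997. After flipping Y the toolpath is (67.80,201.01) → (53.47,225.83) → (24.81,225.83) → (10.48,201.01) → (24.81,176.19) → (53.47,176.19) → (67.80,201.01), returning to the start.

Shape 2 is a quadratic bezier drawn with `<path>`. Its stroke #008000 means engrave at S281, F2224. After flipping Y the toolpath is (98.28,118.06) → (95.29,111.88) → (90.88,99.31) → (85.06,80.35).

Shape 3 is a cubic bezier drawn with `<path>`. Its stroke #008000 means engrave at S281, F2224. After flipping Y the toolpath is (18.23,157.56) → (31.72,149.47) → (33.96,107.31) → (31.41,86.28).

Shape 4 is a quadratic bezier drawn with `<path>`. Its stroke #008000 means engrave at S281, F2224. After flipping Y the toolpath is (65.23,191.60) → (66.11,136.49) → (78.04,80.18) → (101.01,22.67).

Shape 5 is a cubic bezier drawn with `<path>`. Its stroke #008000 means engrave at S281, F2224. After flipping Y the toolpath is (151.34,174.76) → (136.33,135.89) → (124.48,60.71) → (105.12,33.14).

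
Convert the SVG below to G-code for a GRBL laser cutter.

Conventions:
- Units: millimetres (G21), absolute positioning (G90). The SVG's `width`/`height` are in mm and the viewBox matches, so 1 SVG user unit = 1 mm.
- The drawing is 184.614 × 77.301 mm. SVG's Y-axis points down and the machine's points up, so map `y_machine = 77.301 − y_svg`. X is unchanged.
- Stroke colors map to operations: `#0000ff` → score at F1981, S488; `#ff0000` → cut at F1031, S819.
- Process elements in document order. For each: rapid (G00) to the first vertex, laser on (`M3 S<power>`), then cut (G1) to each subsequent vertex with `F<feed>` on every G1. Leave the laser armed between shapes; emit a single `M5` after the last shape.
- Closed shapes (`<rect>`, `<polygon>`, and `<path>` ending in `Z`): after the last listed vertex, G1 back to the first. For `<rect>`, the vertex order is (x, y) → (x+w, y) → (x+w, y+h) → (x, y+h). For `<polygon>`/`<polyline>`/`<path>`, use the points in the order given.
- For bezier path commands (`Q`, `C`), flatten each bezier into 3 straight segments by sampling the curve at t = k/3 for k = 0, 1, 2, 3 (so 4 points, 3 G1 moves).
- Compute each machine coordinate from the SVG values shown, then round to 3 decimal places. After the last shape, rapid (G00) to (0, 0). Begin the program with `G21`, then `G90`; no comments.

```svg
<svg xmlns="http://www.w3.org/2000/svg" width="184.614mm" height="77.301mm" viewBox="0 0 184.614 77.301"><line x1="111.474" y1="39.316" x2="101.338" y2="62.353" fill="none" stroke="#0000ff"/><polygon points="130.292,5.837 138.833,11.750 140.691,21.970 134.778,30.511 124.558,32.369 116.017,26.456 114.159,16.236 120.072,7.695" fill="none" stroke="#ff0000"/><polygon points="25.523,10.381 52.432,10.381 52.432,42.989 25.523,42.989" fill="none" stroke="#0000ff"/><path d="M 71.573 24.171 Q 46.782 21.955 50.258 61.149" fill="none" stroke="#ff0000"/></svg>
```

G21
G90
G00 X111.474 Y37.985
M3 S488
G1 X101.338 Y14.948 F1981
G00 X130.292 Y71.464
M3 S819
G1 X138.833 Y65.551 F1031
G1 X140.691 Y55.331 F1031
G1 X134.778 Y46.790 F1031
G1 X124.558 Y44.932 F1031
G1 X116.017 Y50.845 F1031
G1 X114.159 Y61.065 F1031
G1 X120.072 Y69.606 F1031
G1 X130.292 Y71.464 F1031
G00 X25.523 Y66.920
M3 S488
G1 X52.432 Y66.920 F1981
G1 X52.432 Y34.312 F1981
G1 X25.523 Y34.312 F1981
G1 X25.523 Y66.920 F1981
G00 X71.573 Y53.130
M3 S819
G1 X58.186 Y50.006 F1031
G1 X51.081 Y37.680 F1031
G1 X50.258 Y16.152 F1031
M5
G00 X0.000 Y0.000

1 u = 1 mm; y_m = 77.301 − y.

[1] `<line>` line segment, #0000ff→score S488 F1981: (111.474,37.985) → (101.338,14.948)

[2] `<polygon>` regular polygon, #ff0000→cut S819 F1031: (130.292,71.464) → (138.833,65.551) → (140.691,55.331) → (134.778,46.790) → (124.558,44.932) → (116.017,50.845) → (114.159,61.065) → (120.072,69.606) → (130.292,71.464) (closed)

[3] `<polygon>` rectangle, #0000ff→score S488 F1981: (25.523,66.920) → (52.432,66.920) → (52.432,34.312) → (25.523,34.312) → (25.523,66.920) (closed)

[4] `<path>` quadratic bezier, #ff0000→cut S819 F1031: (71.573,53.130) → (58.186,50.006) → (51.081,37.680) → (50.258,16.152)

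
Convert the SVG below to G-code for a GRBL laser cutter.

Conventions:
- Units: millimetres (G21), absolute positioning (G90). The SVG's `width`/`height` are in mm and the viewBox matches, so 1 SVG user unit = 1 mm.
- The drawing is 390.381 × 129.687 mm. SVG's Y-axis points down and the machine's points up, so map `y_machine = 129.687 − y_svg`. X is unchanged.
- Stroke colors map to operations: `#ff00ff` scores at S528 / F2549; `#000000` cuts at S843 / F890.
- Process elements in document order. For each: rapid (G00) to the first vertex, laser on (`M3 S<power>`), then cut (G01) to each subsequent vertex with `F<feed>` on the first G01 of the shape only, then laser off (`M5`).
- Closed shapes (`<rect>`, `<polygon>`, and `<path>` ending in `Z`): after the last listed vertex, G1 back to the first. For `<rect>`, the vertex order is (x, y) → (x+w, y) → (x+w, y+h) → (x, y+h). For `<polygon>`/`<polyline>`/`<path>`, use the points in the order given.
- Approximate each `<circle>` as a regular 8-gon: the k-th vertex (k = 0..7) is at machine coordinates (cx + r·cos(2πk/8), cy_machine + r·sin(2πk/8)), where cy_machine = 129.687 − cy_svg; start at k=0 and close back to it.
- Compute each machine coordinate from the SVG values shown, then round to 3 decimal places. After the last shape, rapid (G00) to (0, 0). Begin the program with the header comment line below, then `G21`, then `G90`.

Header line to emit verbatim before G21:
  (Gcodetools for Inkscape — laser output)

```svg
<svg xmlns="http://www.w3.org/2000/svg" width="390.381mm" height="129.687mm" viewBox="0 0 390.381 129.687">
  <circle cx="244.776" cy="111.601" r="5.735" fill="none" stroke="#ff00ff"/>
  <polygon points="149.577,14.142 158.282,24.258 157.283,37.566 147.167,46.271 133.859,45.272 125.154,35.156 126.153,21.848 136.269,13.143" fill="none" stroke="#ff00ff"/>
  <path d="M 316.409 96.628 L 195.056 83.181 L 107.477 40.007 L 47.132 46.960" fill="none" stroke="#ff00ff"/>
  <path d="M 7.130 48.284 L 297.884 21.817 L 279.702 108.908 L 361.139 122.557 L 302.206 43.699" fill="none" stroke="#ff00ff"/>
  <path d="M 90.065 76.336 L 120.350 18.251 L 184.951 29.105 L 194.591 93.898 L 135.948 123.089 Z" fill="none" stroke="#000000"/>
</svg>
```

viewBox `0 0 390.381 129.687` with mm width/height → 1 unit = 1 mm. Flip: y_m = 129.687 − y_svg.

**Shape 1** — `<circle>` circle, stroke `#ff00ff` → score (S528, F2549). Machine vertices: (250.511,18.086) → (248.831,22.141) → (244.776,23.821) → (240.721,22.141) → (239.041,18.086) → (240.721,14.031) → (244.776,12.351) → (248.831,14.031) → (250.511,18.086). Closed: final G1 returns to the first vertex.

**Shape 2** — `<polygon>` regular polygon, stroke `#ff00ff` → score (S528, F2549). Machine vertices: (149.577,115.545) → (158.282,105.429) → (157.283,92.121) → (147.167,83.416) → (133.859,84.415) → (125.154,94.531) → (126.153,107.839) → (136.269,116.544) → (149.577,115.545). Closed: final G1 returns to the first vertex.

**Shape 3** — `<path>` open polyline, stroke `#ff00ff` → score (S528, F2549). Machine vertices: (316.409,33.059) → (195.056,46.506) → (107.477,89.680) → (47.132,82.727). Open path.

**Shape 4** — `<path>` open polyline, stroke `#ff00ff` → score (S528, F2549). Machine vertices: (7.130,81.403) → (297.884,107.870) → (279.702,20.779) → (361.139,7.130) → (302.206,85.988). Open path.

**Shape 5** — `<path>` regular polygon, stroke `#000000` → cut (S843, F890). Machine vertices: (90.065,53.351) → (120.350,111.436) → (184.951,100.582) → (194.591,35.789) → (135.948,6.598) → (90.065,53.351). Closed: final G1 returns to the first vertex.

(Gcodetools for Inkscape — laser output)
G21
G90
G00 X250.511 Y18.086
M3 S528
G01 X248.831 Y22.141 F2549
G01 X244.776 Y23.821
G01 X240.721 Y22.141
G01 X239.041 Y18.086
G01 X240.721 Y14.031
G01 X244.776 Y12.351
G01 X248.831 Y14.031
G01 X250.511 Y18.086
M5
G00 X149.577 Y115.545
M3 S528
G01 X158.282 Y105.429 F2549
G01 X157.283 Y92.121
G01 X147.167 Y83.416
G01 X133.859 Y84.415
G01 X125.154 Y94.531
G01 X126.153 Y107.839
G01 X136.269 Y116.544
G01 X149.577 Y115.545
M5
G00 X316.409 Y33.059
M3 S528
G01 X195.056 Y46.506 F2549
G01 X107.477 Y89.680
G01 X47.132 Y82.727
M5
G00 X7.130 Y81.403
M3 S528
G01 X297.884 Y107.870 F2549
G01 X279.702 Y20.779
G01 X361.139 Y7.130
G01 X302.206 Y85.988
M5
G00 X90.065 Y53.351
M3 S843
G01 X120.350 Y111.436 F890
G01 X184.951 Y100.582
G01 X194.591 Y35.789
G01 X135.948 Y6.598
G01 X90.065 Y53.351
M5
G00 X0.000 Y0.000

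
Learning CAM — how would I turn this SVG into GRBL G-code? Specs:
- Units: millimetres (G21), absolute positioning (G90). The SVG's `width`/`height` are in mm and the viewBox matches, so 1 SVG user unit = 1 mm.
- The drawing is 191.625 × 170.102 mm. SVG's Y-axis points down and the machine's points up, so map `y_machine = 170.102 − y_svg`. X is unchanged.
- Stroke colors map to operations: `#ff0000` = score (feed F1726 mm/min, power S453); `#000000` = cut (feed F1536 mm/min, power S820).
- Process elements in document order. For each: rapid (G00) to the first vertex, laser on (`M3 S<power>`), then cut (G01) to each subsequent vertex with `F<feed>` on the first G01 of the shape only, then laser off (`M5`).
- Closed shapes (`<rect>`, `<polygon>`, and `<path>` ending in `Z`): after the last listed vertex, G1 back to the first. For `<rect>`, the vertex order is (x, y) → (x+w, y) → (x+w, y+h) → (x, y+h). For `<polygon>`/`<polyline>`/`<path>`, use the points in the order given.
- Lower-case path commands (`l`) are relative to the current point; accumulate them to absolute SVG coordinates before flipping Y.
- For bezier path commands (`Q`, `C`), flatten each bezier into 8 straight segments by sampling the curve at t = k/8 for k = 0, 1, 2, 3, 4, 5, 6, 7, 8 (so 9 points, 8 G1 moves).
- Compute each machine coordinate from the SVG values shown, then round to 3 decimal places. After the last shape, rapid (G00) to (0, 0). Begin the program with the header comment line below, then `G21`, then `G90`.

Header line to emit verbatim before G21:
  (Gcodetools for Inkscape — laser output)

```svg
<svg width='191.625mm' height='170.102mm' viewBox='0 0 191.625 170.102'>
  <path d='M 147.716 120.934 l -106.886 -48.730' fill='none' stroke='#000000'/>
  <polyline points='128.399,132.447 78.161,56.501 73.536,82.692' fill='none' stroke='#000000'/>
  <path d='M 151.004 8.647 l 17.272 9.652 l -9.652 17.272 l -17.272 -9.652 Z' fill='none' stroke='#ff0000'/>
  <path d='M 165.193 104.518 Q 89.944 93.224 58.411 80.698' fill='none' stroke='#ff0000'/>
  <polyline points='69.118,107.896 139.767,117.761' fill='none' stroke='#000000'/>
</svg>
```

(Gcodetools for Inkscape — laser output)
G21
G90
G00 X147.716 Y49.168
M3 S820
G01 X40.830 Y97.898 F1536
M5
G00 X128.399 Y37.655
M3 S820
G01 X78.161 Y113.601 F1536
G01 X73.536 Y87.410
M5
G00 X151.004 Y161.455
M3 S453
G01 X168.276 Y151.803 F1726
G01 X158.624 Y134.531
G01 X141.352 Y144.183
G01 X151.004 Y161.455
M5
G00 X165.193 Y65.584
M3 S453
G01 X147.064 Y68.427 F1726
G01 X130.301 Y71.308
G01 X114.904 Y74.228
G01 X100.873 Y77.186
G01 X88.208 Y80.183
G01 X76.910 Y83.218
G01 X66.977 Y86.292
G01 X58.411 Y89.404
M5
G00 X69.118 Y62.206
M3 S820
G01 X139.767 Y52.341 F1536
M5
G00 X0.000 Y0.000

Since the viewBox matches the mm dimensions, user units are millimetres directly. The only transform is the Y-flip y_m = 170.102 − y_svg.

Shape 1 is a line segment drawn with `<path>`. Its stroke #000000 means cut at S820, F1536. After flipping Y the toolpath is (147.716,49.168) → (40.830,97.898).

Shape 2 is a open polyline drawn with `<polyline>`. Its stroke #000000 means cut at S820, F1536. After flipping Y the toolpath is (128.399,37.655) → (78.161,113.601) → (73.536,87.410).

Shape 3 is a regular polygon drawn with `<path>`. Its stroke #ff0000 means score at S453, F1726. After flipping Y the toolpath is (151.004,161.455) → (168.276,151.803) → (158.624,134.531) → (141.352,144.183) → (151.004,161.455), returning to the start.

Shape 4 is a quadratic bezier drawn with `<path>`. Its stroke #ff0000 means score at S453, F1726. After flipping Y the toolpath is (165.193,65.584) → (147.064,68.427) → (130.301,71.308) → (114.904,74.228) → (100.873,77.186) → (88.208,80.183) → (76.910,83.218) → (66.977,86.292) → (58.411,89.404).

Shape 5 is a line segment drawn with `<polyline>`. Its stroke #000000 means cut at S820, F1536. After flipping Y the toolpath is (69.118,62.206) → (139.767,52.341).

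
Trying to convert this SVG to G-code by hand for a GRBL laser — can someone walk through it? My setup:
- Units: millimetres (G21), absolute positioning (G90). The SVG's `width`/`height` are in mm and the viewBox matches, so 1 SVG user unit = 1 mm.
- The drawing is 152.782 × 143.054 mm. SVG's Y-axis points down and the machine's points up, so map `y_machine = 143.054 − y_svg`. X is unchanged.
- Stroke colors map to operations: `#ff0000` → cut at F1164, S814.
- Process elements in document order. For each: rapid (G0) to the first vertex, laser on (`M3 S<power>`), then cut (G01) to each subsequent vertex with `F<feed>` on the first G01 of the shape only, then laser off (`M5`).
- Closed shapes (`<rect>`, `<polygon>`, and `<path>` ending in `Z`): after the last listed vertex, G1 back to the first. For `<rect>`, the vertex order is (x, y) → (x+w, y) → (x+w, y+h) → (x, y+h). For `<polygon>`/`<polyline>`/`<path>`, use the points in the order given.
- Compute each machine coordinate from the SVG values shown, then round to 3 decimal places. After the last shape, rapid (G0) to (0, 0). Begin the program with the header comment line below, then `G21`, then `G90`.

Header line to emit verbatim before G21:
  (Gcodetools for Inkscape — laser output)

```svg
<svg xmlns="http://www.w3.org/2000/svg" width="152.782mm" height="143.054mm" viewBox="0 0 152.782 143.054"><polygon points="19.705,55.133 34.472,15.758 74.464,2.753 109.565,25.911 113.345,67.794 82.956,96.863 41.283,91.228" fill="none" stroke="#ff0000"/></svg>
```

(Gcodetools for Inkscape — laser output)
G21
G90
G0 X19.705 Y87.921
M3 S814
G01 X34.472 Y127.296 F1164
G01 X74.464 Y140.301
G01 X109.565 Y117.143
G01 X113.345 Y75.260
G01 X82.956 Y46.191
G01 X41.283 Y51.826
G01 X19.705 Y87.921
M5
G0 X0.000 Y0.000

Since the viewBox matches the mm dimensions, user units are millimetres directly. The only transform is the Y-flip y_m = 143.054 − y_svg.

Shape 1 is a regular polygon drawn with `<polygon>`. Its stroke #ff0000 means cut at S814, F1164. After flipping Y the toolpath is (19.705,87.921) → (34.472,127.296) → (74.464,140.301) → (109.565,117.143) → (113.345,75.260) → (82.956,46.191) → (41.283,51.826) → (19.705,87.921), returning to the start.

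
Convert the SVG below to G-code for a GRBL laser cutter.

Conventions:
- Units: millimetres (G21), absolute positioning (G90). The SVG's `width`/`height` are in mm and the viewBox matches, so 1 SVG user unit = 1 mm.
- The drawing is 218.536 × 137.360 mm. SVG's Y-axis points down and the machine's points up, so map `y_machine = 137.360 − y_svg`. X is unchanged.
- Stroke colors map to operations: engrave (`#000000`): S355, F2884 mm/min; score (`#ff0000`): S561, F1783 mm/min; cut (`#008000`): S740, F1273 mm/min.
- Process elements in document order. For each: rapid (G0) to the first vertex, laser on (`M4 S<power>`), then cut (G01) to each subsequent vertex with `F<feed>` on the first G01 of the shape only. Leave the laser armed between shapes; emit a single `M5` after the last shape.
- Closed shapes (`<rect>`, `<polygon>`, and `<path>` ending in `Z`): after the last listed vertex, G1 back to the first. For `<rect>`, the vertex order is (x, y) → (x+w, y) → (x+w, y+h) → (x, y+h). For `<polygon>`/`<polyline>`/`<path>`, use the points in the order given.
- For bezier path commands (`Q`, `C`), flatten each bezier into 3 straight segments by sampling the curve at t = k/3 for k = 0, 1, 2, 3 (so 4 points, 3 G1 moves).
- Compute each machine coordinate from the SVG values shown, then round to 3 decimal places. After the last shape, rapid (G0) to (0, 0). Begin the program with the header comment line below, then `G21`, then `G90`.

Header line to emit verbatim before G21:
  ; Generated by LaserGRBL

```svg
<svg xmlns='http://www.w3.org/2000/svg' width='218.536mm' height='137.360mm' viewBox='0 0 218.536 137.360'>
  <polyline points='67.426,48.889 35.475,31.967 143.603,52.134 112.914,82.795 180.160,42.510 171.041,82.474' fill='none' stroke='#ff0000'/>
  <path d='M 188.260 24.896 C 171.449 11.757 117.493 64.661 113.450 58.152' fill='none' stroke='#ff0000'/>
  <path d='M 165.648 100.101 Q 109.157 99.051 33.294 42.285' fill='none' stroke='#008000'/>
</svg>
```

viewBox `0 0 218.536 137.360` with mm width/height → 1 unit = 1 mm. Flip: y_m = 137.360 − y_svg.

**Shape 1** — `<polyline>` open polyline, stroke `#ff0000` → score (S561, F1783). Machine vertices: (67.426,88.471) → (35.475,105.393) → (143.603,85.226) → (112.914,54.565) → (180.160,94.850) → (171.041,54.886). Open path.

**Shape 2** — `<path>` cubic bezier, stroke `#ff0000` → score (S561, F1783). Control points (SVG): P0=(188.260,24.896), P1=(171.449,11.757), P2=(117.493,64.661), P3=(113.450,58.152); sampled at t=k/3. Machine vertices: (188.260,112.464) → (162.292,108.235) → (130.906,87.857) → (113.450,79.208). Open path.

**Shape 3** — `<path>` quadratic bezier, stroke `#008000` → cut (S740, F1273). Control points (SVG): P0=(165.648,100.101), P1=(109.157,99.051), P2=(33.294,42.285); sampled at t=k/3. Machine vertices: (165.648,37.259) → (125.835,44.150) → (81.717,63.422) → (33.294,95.075). Open path.

; Generated by LaserGRBL
G21
G90
G0 X67.426 Y88.471
M4 S561
G01 X35.475 Y105.393 F1783
G01 X143.603 Y85.226
G01 X112.914 Y54.565
G01 X180.160 Y94.850
G01 X171.041 Y54.886
G0 X188.260 Y112.464
M4 S561
G01 X162.292 Y108.235 F1783
G01 X130.906 Y87.857
G01 X113.450 Y79.208
G0 X165.648 Y37.259
M4 S740
G01 X125.835 Y44.150 F1273
G01 X81.717 Y63.422
G01 X33.294 Y95.075
M5
G0 X0.000 Y0.000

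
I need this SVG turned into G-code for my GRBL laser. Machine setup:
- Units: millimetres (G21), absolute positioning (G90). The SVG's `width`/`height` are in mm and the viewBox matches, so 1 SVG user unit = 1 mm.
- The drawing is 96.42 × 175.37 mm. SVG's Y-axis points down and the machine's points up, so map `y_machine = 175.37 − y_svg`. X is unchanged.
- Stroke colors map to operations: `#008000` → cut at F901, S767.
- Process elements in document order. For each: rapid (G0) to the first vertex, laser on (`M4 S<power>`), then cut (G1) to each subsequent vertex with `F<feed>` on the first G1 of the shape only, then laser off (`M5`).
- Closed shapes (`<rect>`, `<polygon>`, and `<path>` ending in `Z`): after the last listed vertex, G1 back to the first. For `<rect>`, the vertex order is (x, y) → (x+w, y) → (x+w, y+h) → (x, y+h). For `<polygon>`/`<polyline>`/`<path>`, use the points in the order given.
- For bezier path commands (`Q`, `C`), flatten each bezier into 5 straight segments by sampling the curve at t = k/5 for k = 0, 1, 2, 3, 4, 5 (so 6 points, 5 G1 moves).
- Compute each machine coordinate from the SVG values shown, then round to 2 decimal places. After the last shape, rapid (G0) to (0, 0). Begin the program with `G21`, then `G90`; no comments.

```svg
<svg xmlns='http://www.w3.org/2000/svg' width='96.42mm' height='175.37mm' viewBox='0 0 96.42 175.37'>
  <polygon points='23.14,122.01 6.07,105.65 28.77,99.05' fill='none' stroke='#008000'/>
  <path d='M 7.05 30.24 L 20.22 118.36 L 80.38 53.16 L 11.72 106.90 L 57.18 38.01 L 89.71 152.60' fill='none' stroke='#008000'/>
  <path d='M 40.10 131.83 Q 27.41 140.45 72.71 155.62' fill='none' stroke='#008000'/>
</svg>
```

viewBox `0 0 96.42 175.37` with mm width/height → 1 unit = 1 mm. Flip: y_m = 175.37 − y_svg.

**Shape 1** — `<polygon>` regular polygon, stroke `#008000` → cut (S767, F901). Machine vertices: (23.14,53.36) → (6.07,69.72) → (28.77,76.32) → (23.14,53.36). Closed: final G1 returns to the first vertex.

**Shape 2** — `<path>` open polyline, stroke `#008000` → cut (S767, F901). Machine vertices: (7.05,145.13) → (20.22,57.01) → (80.38,122.21) → (11.72,68.47) → (57.18,137.36) → (89.71,22.77). Open path.

**Shape 3** — `<path>` quadratic bezier, stroke `#008000` → cut (S767, F901). Control points (SVG): P0=(40.10,131.83), P1=(27.41,140.45), P2=(72.71,155.62); sampled at t=k/5. Machine vertices: (40.10,43.54) → (37.34,39.83) → (39.23,35.60) → (45.75,30.84) → (56.91,25.56) → (72.71,19.75). Open path.

G21
G90
G0 X23.14 Y53.36
M4 S767
G1 X6.07 Y69.72 F901
G1 X28.77 Y76.32
G1 X23.14 Y53.36
M5
G0 X7.05 Y145.13
M4 S767
G1 X20.22 Y57.01 F901
G1 X80.38 Y122.21
G1 X11.72 Y68.47
G1 X57.18 Y137.36
G1 X89.71 Y22.77
M5
G0 X40.10 Y43.54
M4 S767
G1 X37.34 Y39.83 F901
G1 X39.23 Y35.60
G1 X45.75 Y30.84
G1 X56.91 Y25.56
G1 X72.71 Y19.75
M5
G0 X0.00 Y0.00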